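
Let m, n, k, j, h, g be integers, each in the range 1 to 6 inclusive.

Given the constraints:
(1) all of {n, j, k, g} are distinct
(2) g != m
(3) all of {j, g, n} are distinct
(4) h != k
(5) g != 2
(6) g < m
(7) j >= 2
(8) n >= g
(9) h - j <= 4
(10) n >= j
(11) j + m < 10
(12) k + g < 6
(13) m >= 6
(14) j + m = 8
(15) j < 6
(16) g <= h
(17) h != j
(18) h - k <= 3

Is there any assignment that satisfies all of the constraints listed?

Setting (m, n, k, j, h, g) = (6, 6, 1, 2, 4, 4) satisfies everything: constraint 9: h - j = 2; constraint 11: j + m = 8; constraint 12: k + g = 5, and the others follow.

Satisfiable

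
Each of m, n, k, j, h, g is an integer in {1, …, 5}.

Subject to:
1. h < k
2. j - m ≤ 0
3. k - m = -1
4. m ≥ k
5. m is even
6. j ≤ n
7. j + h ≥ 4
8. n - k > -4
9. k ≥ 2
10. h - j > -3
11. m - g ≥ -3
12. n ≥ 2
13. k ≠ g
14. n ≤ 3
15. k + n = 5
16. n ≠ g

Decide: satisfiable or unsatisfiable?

Satisfiable

The assignment m = 4, n = 2, k = 3, j = 2, h = 2, g = 5 works:
  constraint 2 holds since j - m = -2.
  constraint 3 holds since k - m = -1.
The rest check out directly.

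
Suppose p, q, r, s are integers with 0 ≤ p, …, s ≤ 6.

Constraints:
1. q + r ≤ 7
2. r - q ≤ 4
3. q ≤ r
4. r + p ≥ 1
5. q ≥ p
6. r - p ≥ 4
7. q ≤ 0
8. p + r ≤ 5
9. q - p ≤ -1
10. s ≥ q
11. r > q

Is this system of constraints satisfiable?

Unsatisfiable

Constraints 2, 6, and 9 give r − p ≥ 4, p − q ≥ 1, q − r ≥ -4.
Adding all 3 inequalities: the left sides telescope to 0, and the right sides sum to 4 + 1 + (-4) = 1. So 0 ≥ 1, which is false.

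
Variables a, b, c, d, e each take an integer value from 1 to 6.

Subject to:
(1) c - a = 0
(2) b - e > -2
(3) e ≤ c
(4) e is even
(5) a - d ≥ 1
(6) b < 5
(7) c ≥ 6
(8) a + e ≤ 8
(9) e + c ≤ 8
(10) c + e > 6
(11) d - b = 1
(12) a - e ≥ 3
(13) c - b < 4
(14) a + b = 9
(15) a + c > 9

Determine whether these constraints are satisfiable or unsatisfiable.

Satisfiable

One satisfying assignment is a = 6, b = 3, c = 6, d = 4, e = 2.
For the less obvious constraints — constraint 1: c - a = 0; constraint 2: b - e = 1; constraint 5: a - d = 2 — and the others hold by inspection.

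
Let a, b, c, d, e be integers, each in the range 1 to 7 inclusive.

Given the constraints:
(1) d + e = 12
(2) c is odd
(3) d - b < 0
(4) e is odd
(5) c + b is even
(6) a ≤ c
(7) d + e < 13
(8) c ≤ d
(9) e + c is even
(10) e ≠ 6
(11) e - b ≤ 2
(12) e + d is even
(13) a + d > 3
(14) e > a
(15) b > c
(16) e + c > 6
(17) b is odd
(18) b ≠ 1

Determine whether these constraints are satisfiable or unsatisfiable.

Take a = 1, b = 7, c = 1, d = 5, e = 7. Then constraint 1: d + e = 12; constraint 3: d - b = -2, and every other listed constraint is also met.

Satisfiable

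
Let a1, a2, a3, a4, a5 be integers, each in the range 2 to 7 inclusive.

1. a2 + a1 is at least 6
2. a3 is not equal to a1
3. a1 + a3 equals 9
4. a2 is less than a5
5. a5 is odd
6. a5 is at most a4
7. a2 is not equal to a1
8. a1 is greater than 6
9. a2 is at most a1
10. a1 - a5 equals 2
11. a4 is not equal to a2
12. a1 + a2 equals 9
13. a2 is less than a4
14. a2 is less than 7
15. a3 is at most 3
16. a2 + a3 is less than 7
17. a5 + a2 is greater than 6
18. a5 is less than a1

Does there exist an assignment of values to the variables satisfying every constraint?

Setting (a1, a2, a3, a4, a5) = (7, 2, 2, 7, 5) satisfies everything: constraint 1: a2 + a1 = 9; constraint 3: a1 + a3 = 9, and the others follow.

Satisfiable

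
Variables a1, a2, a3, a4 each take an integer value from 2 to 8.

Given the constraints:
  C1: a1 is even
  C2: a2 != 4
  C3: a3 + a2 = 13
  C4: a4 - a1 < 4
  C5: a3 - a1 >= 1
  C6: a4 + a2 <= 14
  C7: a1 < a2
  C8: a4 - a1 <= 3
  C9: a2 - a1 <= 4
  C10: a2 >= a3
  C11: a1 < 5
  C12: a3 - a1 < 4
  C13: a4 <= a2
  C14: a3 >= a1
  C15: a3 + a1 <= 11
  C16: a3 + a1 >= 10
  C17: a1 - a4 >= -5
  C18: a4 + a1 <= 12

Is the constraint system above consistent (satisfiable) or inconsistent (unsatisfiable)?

Satisfiable

One satisfying assignment is a1 = 4, a2 = 7, a3 = 6, a4 = 6.
For the less obvious constraints — constraint 3: a3 + a2 = 13; constraint 4: a4 - a1 = 2; constraint 5: a3 - a1 = 2 — and the others hold by inspection.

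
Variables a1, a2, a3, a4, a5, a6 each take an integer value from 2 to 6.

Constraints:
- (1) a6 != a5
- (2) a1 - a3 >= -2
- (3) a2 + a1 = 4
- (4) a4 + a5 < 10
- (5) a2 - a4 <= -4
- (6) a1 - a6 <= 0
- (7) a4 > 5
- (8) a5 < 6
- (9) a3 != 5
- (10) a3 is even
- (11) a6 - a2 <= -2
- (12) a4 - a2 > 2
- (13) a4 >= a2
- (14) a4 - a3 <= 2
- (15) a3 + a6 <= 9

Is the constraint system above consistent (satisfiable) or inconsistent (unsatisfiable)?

Constraints 2, 5, 6, 11, and 14 give a2 − a6 ≥ 2, a6 − a1 ≥ 0, a1 − a3 ≥ -2, a3 − a4 ≥ -2, a4 − a2 ≥ 4.
Adding all 5 inequalities: the left sides telescope to 0, and the right sides sum to 2 + 0 + (-2) + (-2) + 4 = 2. So 0 ≥ 2, which is false.

Unsatisfiable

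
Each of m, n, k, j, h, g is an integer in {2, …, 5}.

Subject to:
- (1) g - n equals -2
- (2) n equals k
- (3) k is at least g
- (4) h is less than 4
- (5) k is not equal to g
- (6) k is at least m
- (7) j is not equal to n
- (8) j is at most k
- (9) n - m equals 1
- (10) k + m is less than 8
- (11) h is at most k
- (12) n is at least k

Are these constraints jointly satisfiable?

Satisfiable

One satisfying assignment is m = 3, n = 4, k = 4, j = 3, h = 2, g = 2.
For the less obvious constraints — constraint 1: g - n = -2; constraint 9: n - m = 1 — and the others hold by inspection.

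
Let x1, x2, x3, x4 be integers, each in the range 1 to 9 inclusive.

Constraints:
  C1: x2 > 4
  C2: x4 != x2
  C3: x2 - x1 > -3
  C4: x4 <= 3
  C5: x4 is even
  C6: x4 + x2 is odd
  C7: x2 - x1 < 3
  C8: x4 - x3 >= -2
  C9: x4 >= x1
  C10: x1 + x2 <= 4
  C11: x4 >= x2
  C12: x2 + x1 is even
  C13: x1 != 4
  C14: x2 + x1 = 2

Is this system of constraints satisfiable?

Unsatisfiable

From constraint 1: x2 ≥ 5. From constraints 4 and 11: x2 ≤ x4 and x4 ≤ 3, so x2 ≤ 3. But 3 < 5, so no value of x2 works.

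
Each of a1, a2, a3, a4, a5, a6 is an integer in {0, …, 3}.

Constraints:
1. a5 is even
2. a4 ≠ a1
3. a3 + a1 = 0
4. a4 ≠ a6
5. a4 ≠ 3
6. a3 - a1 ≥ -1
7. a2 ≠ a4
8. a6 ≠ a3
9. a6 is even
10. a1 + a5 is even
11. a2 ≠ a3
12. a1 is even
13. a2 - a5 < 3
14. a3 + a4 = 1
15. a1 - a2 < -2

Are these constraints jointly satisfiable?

Satisfiable

Try a1 = 0, a2 = 3, a3 = 0, a4 = 1, a5 = 2, a6 = 2.
Check constraint 3: a3 + a1 = 0; constraint 6: a3 - a1 = 0; constraint 13: a2 - a5 = 1. The remaining constraints are straightforward to verify.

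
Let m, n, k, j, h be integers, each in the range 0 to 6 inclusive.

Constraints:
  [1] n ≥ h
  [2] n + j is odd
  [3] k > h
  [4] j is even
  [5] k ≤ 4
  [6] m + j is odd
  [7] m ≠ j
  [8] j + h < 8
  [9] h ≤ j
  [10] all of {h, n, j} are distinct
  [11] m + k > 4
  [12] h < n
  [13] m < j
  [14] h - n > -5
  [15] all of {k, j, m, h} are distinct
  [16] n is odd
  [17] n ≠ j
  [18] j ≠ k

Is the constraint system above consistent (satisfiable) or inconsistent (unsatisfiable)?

Satisfiable

The assignment m = 3, n = 5, k = 4, j = 6, h = 1 works:
  constraint 8 holds since j + h = 7.
  constraint 11 holds since m + k = 7.
The rest check out directly.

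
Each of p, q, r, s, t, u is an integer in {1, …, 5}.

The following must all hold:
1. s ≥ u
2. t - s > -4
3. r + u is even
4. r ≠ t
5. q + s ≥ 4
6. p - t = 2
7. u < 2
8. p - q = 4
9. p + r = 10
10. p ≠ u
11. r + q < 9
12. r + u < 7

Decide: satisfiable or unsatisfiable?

The assignment p = 5, q = 1, r = 5, s = 4, t = 3, u = 1 works:
  constraint 2 holds since t - s = -1.
  constraint 5 holds since q + s = 5.
  constraint 6 holds since p - t = 2.
The rest check out directly.

Satisfiable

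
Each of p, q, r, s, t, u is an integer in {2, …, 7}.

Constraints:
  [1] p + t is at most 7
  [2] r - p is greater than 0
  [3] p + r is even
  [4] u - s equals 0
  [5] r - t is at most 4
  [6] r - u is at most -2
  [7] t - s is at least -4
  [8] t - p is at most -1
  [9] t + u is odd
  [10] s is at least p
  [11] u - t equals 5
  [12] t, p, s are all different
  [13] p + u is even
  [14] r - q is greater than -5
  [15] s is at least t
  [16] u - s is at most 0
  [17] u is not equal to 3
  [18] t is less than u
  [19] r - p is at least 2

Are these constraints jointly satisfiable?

Unsatisfiable

Constraints 6, 7, 8, 16, and 19 give u − r ≥ 2, r − p ≥ 2, p − t ≥ 1, t − s ≥ -4, s − u ≥ 0.
Adding all 5 inequalities: the left sides telescope to 0, and the right sides sum to 2 + 2 + 1 + (-4) + 0 = 1. So 0 ≥ 1, which is false.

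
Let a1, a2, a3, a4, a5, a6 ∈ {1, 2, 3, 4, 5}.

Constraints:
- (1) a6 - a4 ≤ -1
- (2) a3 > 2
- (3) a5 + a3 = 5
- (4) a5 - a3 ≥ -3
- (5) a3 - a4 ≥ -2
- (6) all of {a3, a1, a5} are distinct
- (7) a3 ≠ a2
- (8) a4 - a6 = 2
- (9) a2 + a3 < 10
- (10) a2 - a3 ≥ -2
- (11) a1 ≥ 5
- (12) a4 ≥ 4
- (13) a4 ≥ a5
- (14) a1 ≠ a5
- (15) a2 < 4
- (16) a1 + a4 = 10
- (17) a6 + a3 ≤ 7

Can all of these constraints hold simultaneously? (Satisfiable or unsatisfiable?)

Satisfiable

One satisfying assignment is a1 = 5, a2 = 3, a3 = 4, a4 = 5, a5 = 1, a6 = 3.
For the less obvious constraints — constraint 1: a6 - a4 = -2; constraint 3: a5 + a3 = 5; constraint 4: a5 - a3 = -3 — and the others hold by inspection.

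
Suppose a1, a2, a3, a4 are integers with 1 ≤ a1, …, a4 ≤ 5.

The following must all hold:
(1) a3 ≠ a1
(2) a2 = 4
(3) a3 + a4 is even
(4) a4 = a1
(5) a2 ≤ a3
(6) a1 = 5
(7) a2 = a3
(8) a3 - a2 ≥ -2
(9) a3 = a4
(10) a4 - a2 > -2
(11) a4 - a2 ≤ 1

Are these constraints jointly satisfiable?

Constraint 2 fixes a2 = 4 and constraint 6 fixes a1 = 5. Constraints 4, 7, and 9 give a2 = a3 = a4 = a1, so a2 = a1. But 4 ≠ 5 — contradiction.

Unsatisfiable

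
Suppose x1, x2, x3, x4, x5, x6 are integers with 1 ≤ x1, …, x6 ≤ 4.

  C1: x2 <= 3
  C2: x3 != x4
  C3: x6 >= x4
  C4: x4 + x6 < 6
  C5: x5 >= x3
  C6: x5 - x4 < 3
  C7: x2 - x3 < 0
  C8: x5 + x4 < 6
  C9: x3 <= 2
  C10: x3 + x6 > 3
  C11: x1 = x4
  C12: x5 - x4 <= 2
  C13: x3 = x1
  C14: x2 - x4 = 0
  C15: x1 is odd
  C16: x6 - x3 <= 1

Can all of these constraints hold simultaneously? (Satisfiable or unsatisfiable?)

Unsatisfiable

From constraints 11 and 13, x3 = x1 = x4, so x3 = x4. But constraint 2 says x3 ≠ x4. Contradiction.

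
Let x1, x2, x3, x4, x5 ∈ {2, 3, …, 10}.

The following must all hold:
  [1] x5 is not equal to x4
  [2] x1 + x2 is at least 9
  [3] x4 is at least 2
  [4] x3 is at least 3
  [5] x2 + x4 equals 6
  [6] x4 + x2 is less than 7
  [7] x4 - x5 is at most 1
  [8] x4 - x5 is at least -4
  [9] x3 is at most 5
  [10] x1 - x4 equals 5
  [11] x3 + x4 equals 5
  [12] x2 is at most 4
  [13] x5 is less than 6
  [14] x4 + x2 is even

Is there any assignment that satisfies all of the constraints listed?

Satisfiable

Setting (x1, x2, x3, x4, x5) = (7, 4, 3, 2, 4) satisfies everything: constraint 2: x1 + x2 = 11; constraint 5: x2 + x4 = 6, and the others follow.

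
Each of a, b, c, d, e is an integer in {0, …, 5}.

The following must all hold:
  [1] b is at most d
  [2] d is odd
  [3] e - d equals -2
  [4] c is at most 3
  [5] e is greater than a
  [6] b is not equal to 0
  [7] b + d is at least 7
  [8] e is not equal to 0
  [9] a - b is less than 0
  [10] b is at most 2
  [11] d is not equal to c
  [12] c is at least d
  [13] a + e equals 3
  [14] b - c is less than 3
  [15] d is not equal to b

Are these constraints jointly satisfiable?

From constraint 10: b ≤ 2. From constraints 4 and 12: d ≤ c ≤ 3. Hence b + d ≤ 5. But constraint 7 requires b + d ≥ 7, and 7 > 5. Contradiction.

Unsatisfiable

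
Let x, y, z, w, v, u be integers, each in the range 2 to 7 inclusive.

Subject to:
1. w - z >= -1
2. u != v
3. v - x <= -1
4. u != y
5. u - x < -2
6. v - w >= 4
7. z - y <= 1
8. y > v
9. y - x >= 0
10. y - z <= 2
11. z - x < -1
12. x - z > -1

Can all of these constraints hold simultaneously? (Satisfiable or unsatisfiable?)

Unsatisfiable

Constraints 1, 3, 6, 9, and 10 give w − z ≥ -1, z − y ≥ -2, y − x ≥ 0, x − v ≥ 1, v − w ≥ 4.
Adding all 5 inequalities: the left sides telescope to 0, and the right sides sum to (-1) + (-2) + 0 + 1 + 4 = 2. So 0 ≥ 2, which is false.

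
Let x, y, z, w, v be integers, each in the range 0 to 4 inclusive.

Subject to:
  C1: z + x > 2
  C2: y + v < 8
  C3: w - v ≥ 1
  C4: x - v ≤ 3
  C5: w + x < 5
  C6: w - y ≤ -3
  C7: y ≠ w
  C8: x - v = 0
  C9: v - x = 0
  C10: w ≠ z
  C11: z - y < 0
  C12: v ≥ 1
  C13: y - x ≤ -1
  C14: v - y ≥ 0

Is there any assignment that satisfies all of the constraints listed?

Unsatisfiable

Constraints 3, 4, 6, and 13 give v − x ≥ -3, x − y ≥ 1, y − w ≥ 3, w − v ≥ 1.
Adding all 4 inequalities: the left sides telescope to 0, and the right sides sum to (-3) + 1 + 3 + 1 = 2. So 0 ≥ 2, which is false.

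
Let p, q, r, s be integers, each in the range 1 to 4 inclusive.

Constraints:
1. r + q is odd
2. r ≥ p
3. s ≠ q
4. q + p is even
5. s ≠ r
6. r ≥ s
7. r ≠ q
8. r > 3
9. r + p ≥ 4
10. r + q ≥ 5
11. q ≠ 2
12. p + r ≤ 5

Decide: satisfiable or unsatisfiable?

Satisfiable

Setting (p, q, r, s) = (1, 3, 4, 1) satisfies everything: constraint 9: r + p = 5; constraint 10: r + q = 7, and the others follow.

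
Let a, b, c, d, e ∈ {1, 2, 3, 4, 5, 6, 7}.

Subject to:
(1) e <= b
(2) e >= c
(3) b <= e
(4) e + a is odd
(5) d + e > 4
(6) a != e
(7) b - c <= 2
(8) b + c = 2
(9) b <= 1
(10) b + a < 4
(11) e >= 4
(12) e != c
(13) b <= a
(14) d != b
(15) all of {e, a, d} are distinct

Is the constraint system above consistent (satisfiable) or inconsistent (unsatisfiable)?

From constraint 11: e ≥ 4. From constraints 1 and 9: e ≤ b and b ≤ 1, so e ≤ 1. But 1 < 4, so no value of e works.

Unsatisfiable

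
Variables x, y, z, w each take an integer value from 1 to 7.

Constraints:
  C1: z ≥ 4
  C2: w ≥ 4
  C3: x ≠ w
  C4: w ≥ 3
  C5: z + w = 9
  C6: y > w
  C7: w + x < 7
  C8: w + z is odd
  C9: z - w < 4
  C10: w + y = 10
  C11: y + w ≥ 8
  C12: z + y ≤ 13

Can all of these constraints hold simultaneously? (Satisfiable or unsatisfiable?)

Setting (x, y, z, w) = (1, 6, 5, 4) satisfies everything: constraint 5: z + w = 9; constraint 7: w + x = 5; constraint 9: z - w = 1, and the others follow.

Satisfiable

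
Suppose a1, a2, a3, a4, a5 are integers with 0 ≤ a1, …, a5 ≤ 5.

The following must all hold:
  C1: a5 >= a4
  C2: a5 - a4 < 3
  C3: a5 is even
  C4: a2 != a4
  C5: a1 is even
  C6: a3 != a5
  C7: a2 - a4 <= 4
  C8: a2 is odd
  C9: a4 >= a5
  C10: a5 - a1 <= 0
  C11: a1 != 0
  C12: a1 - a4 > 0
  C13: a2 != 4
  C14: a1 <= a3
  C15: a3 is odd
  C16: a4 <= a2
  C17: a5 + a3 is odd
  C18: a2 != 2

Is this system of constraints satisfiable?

Try a1 = 2, a2 = 3, a3 = 3, a4 = 0, a5 = 0.
Check constraint 2: a5 - a4 = 0; constraint 7: a2 - a4 = 3. The remaining constraints are straightforward to verify.

Satisfiable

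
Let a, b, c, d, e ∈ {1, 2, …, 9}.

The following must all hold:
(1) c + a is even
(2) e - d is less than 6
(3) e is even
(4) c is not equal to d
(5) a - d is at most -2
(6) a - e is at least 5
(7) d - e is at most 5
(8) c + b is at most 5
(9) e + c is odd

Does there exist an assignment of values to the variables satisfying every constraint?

Constraints 5, 6, and 7 give e − d ≥ -5, d − a ≥ 2, a − e ≥ 5.
Adding all 3 inequalities: the left sides telescope to 0, and the right sides sum to (-5) + 2 + 5 = 2. So 0 ≥ 2, which is false.

Unsatisfiable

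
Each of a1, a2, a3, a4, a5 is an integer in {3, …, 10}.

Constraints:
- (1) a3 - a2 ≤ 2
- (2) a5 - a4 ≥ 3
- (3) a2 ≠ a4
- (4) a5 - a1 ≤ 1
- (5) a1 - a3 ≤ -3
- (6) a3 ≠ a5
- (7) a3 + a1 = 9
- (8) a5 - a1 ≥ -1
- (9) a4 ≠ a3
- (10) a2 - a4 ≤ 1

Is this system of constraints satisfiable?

Unsatisfiable

Constraints 1, 2, 4, 5, and 10 give a5 − a4 ≥ 3, a4 − a2 ≥ -1, a2 − a3 ≥ -2, a3 − a1 ≥ 3, a1 − a5 ≥ -1.
Adding all 5 inequalities: the left sides telescope to 0, and the right sides sum to 3 + (-1) + (-2) + 3 + (-1) = 2. So 0 ≥ 2, which is false.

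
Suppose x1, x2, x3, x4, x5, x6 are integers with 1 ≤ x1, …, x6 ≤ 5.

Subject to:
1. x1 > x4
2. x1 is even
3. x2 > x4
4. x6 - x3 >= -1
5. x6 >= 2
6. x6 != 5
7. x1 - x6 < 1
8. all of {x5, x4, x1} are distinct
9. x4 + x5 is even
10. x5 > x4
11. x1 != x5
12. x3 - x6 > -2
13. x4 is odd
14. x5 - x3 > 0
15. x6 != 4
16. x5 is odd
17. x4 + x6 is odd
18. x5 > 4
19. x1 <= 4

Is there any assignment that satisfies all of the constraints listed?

Satisfiable

Setting (x1, x2, x3, x4, x5, x6) = (2, 5, 3, 1, 5, 2) satisfies everything: constraint 4: x6 - x3 = -1; constraint 7: x1 - x6 = 0, and the others follow.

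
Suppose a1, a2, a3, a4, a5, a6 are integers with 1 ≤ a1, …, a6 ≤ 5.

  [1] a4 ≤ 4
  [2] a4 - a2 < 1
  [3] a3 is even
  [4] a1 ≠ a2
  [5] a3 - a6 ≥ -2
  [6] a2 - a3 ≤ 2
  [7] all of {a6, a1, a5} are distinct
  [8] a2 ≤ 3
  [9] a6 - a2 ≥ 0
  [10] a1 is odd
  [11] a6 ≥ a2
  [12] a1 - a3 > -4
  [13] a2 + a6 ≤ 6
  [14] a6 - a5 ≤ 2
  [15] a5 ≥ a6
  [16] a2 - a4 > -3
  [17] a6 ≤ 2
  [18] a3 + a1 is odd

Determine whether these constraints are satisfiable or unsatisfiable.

Setting (a1, a2, a3, a4, a5, a6) = (1, 2, 2, 2, 3, 2) satisfies everything: constraint 2: a4 - a2 = 0; constraint 5: a3 - a6 = 0; constraint 6: a2 - a3 = 0, and the others follow.

Satisfiable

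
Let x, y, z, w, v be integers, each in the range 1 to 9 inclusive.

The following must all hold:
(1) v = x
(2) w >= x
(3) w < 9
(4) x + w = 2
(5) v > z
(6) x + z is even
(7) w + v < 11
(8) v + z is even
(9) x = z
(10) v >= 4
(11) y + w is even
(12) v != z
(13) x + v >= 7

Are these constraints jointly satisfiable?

From constraints 1 and 9, v = x = z, so v = z. But constraint 12 says v ≠ z. Contradiction.

Unsatisfiable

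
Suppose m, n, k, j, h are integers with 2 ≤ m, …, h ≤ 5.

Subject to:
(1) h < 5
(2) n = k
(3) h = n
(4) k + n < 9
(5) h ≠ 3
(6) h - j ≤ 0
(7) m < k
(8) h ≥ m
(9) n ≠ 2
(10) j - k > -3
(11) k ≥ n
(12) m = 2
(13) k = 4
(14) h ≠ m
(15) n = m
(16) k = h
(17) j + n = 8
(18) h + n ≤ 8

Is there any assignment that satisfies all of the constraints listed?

Unsatisfiable

Constraint 13 fixes k = 4 and constraint 12 fixes m = 2. Constraints 3, 15, and 16 give k = h = n = m, so k = m. But 4 ≠ 2 — contradiction.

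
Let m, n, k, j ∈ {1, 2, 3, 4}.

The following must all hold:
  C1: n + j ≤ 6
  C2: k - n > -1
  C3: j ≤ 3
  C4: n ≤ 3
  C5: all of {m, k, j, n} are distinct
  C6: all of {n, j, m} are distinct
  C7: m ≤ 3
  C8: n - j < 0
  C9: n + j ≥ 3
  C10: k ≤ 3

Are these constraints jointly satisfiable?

Constraints 3, 4, 7, and 10 confine each of m, k, j, n to the 3 values {1, …, 3} (the domain already gives each ≥ 1).
Constraint 5 requires all 4 of them to be distinct, but only 3 values are available — impossible by the pigeonhole principle.

Unsatisfiable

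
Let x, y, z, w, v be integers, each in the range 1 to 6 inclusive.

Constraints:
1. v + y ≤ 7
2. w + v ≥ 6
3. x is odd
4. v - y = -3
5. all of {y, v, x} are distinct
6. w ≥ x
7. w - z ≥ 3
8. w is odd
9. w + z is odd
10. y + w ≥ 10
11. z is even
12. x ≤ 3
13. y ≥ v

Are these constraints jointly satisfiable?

Satisfiable

One satisfying assignment is x = 1, y = 5, z = 2, w = 5, v = 2.
For the less obvious constraints — constraint 1: v + y = 7; constraint 2: w + v = 7; constraint 4: v - y = -3 — and the others hold by inspection.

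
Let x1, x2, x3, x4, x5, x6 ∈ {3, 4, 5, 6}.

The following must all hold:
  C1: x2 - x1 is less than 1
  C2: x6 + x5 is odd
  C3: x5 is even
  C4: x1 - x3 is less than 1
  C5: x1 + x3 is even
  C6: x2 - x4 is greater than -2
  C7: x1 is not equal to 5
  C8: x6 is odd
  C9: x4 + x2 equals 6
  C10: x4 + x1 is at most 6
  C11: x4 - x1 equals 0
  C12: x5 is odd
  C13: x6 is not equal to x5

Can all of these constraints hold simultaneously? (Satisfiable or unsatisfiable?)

Constraint 8 makes x6 odd and constraint 12 makes x5 odd, so x6 + x5 must be even. Constraint 2 says x6 + x5 is odd — contradiction.

Unsatisfiable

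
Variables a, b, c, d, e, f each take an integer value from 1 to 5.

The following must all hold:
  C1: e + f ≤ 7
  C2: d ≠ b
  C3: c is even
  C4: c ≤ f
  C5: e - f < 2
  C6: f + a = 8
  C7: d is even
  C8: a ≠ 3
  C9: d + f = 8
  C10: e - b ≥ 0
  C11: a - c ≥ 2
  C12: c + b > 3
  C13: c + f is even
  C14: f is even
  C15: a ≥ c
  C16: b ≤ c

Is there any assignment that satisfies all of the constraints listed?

Setting (a, b, c, d, e, f) = (4, 2, 2, 4, 3, 4) satisfies everything: constraint 1: e + f = 7; constraint 5: e - f = -1, and the others follow.

Satisfiable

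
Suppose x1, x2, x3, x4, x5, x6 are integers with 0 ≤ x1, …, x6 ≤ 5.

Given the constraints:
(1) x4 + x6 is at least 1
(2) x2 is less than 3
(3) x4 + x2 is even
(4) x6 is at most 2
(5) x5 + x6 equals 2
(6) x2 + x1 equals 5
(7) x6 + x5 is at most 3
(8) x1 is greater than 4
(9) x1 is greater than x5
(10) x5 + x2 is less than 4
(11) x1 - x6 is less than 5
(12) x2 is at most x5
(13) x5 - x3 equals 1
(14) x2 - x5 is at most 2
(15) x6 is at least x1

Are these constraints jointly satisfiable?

From constraint 8: x1 ≥ 5. From constraints 4 and 15: x1 ≤ x6 and x6 ≤ 2, so x1 ≤ 2. But 2 < 5, so no value of x1 works.

Unsatisfiable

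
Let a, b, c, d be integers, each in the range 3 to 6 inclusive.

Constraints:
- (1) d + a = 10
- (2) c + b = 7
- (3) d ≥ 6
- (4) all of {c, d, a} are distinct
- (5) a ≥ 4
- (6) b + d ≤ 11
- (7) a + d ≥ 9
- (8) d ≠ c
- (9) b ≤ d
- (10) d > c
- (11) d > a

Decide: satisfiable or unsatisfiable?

Try a = 4, b = 4, c = 3, d = 6.
Check constraint 1: d + a = 10; constraint 2: c + b = 7; constraint 6: b + d = 10. The remaining constraints are straightforward to verify.

Satisfiable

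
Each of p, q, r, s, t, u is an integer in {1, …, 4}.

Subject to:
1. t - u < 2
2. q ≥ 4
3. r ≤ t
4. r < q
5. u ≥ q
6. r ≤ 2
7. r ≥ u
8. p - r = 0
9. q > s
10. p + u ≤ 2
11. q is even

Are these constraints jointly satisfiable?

Unsatisfiable

From constraints 2 and 5: u ≥ q and q ≥ 4, so u ≥ 4. From constraints 6 and 7: u ≤ r and r ≤ 2, so u ≤ 2. But 2 < 4, so no value of u works.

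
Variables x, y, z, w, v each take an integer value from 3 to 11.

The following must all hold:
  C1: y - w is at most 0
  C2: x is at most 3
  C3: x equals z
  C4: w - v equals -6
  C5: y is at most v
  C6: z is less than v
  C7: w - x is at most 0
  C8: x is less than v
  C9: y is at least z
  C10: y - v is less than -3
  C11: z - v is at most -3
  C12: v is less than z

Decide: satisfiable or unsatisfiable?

Unsatisfiable

Constraints 1, 7, 8, 9, and 12 give x < v, v < z, z ≤ y, y ≤ w, w ≤ x. Chaining: x < v < z ≤ y ≤ w ≤ x, which forces x < x — impossible.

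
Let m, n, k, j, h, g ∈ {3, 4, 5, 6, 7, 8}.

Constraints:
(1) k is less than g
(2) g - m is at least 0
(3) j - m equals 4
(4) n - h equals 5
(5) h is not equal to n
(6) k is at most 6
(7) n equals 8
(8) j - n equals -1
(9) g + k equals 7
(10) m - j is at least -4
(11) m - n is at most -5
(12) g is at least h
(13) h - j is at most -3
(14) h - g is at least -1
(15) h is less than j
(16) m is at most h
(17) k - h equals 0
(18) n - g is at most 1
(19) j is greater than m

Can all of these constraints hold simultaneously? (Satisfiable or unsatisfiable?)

Unsatisfiable

Constraints 10, 11, 13, 14, and 18 give m − j ≥ -4, j − h ≥ 3, h − g ≥ -1, g − n ≥ -1, n − m ≥ 5.
Adding all 5 inequalities: the left sides telescope to 0, and the right sides sum to (-4) + 3 + (-1) + (-1) + 5 = 2. So 0 ≥ 2, which is false.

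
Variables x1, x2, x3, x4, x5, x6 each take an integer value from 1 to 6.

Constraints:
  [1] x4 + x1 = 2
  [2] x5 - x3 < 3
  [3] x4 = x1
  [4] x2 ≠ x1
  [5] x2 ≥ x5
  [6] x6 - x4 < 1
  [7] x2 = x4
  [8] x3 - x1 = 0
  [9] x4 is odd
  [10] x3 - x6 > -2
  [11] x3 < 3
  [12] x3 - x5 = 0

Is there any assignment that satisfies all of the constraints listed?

Unsatisfiable

From constraints 3 and 7, x2 = x4 = x1, so x2 = x1. But constraint 4 says x2 ≠ x1. Contradiction.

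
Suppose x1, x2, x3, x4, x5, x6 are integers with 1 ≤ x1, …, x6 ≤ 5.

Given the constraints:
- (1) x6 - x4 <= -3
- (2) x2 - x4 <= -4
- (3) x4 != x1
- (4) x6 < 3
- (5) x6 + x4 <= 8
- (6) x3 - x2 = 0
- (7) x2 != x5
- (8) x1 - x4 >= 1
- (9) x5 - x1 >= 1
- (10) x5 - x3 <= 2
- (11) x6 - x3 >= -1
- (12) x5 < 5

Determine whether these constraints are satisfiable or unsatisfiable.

Unsatisfiable

Constraints 1, 8, 9, 10, and 11 give x1 − x4 ≥ 1, x4 − x6 ≥ 3, x6 − x3 ≥ -1, x3 − x5 ≥ -2, x5 − x1 ≥ 1.
Adding all 5 inequalities: the left sides telescope to 0, and the right sides sum to 1 + 3 + (-1) + (-2) + 1 = 2. So 0 ≥ 2, which is false.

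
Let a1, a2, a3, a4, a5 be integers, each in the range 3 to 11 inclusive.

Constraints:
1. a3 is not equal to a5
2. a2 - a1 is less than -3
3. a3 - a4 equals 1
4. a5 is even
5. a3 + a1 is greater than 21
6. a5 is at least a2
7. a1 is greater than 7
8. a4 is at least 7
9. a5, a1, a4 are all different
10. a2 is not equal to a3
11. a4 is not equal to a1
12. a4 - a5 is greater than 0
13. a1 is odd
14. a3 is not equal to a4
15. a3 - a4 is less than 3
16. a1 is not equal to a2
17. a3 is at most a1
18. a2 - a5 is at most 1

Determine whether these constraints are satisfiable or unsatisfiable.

Satisfiable

Take a1 = 11, a2 = 6, a3 = 11, a4 = 10, a5 = 8. Then constraint 2: a2 - a1 = -5; constraint 3: a3 - a4 = 1; constraint 5: a3 + a1 = 22, and every other listed constraint is also met.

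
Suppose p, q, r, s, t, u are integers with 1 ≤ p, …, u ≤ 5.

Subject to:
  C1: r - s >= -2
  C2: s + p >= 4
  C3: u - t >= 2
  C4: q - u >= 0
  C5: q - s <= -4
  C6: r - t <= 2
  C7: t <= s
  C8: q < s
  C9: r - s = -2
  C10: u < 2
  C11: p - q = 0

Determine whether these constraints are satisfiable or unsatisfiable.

Unsatisfiable

Constraints 1, 3, 4, 5, and 6 give q − u ≥ 0, u − t ≥ 2, t − r ≥ -2, r − s ≥ -2, s − q ≥ 4.
Adding all 5 inequalities: the left sides telescope to 0, and the right sides sum to 0 + 2 + (-2) + (-2) + 4 = 2. So 0 ≥ 2, which is false.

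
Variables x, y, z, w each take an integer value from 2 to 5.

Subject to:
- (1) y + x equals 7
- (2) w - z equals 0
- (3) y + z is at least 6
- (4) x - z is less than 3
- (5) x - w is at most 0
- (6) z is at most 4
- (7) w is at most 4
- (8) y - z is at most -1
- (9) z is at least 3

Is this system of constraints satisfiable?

One satisfying assignment is x = 4, y = 3, z = 4, w = 4.
For the less obvious constraints — constraint 1: y + x = 7; constraint 2: w - z = 0 — and the others hold by inspection.

Satisfiable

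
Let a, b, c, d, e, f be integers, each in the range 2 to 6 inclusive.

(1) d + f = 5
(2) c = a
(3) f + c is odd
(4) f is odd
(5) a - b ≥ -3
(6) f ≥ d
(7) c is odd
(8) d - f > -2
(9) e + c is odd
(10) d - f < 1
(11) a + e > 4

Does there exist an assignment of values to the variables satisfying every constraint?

Constraint 4 makes f odd and constraint 7 makes c odd, so f + c must be even. Constraint 3 says f + c is odd — contradiction.

Unsatisfiable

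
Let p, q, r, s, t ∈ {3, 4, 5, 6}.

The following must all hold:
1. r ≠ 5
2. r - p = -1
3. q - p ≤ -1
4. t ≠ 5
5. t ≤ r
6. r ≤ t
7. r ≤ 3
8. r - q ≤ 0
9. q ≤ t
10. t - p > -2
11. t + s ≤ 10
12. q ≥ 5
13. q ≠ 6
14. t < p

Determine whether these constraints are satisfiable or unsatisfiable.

From constraints 9 and 12: t ≥ q and q ≥ 5, so t ≥ 5. From constraints 5 and 7: t ≤ r and r ≤ 3, so t ≤ 3. But 3 < 5, so no value of t works.

Unsatisfiable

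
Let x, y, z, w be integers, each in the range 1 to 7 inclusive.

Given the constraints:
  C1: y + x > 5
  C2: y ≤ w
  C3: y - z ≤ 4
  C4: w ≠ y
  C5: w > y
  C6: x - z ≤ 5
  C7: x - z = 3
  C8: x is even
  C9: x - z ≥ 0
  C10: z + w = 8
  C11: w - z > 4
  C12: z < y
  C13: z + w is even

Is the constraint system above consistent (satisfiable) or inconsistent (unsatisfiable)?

One satisfying assignment is x = 4, y = 3, z = 1, w = 7.
For the less obvious constraints — constraint 1: y + x = 7; constraint 3: y - z = 2; constraint 6: x - z = 3 — and the others hold by inspection.

Satisfiable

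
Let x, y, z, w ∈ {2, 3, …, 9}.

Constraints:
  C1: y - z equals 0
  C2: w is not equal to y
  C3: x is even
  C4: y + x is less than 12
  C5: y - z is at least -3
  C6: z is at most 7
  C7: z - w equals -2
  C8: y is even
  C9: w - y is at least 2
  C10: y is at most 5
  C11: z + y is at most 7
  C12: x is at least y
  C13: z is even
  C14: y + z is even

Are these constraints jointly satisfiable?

Satisfiable

Setting (x, y, z, w) = (8, 2, 2, 4) satisfies everything: constraint 1: y - z = 0; constraint 4: y + x = 10; constraint 5: y - z = 0, and the others follow.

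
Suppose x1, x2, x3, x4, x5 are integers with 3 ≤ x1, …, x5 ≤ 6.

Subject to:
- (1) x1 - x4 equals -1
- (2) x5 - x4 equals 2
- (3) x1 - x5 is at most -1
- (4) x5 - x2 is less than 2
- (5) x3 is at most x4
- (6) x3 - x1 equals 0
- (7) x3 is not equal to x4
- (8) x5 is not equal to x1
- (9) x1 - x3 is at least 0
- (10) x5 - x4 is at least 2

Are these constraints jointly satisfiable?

Try x1 = 3, x2 = 6, x3 = 3, x4 = 4, x5 = 6.
Check constraint 1: x1 - x4 = -1; constraint 2: x5 - x4 = 2. The remaining constraints are straightforward to verify.

Satisfiable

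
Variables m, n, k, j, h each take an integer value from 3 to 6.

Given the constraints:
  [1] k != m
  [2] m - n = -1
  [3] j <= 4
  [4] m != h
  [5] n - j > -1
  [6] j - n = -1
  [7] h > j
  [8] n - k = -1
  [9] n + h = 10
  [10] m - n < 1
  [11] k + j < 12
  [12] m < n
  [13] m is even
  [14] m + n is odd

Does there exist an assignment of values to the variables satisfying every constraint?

Try m = 4, n = 5, k = 6, j = 4, h = 5.
Check constraint 2: m - n = -1; constraint 5: n - j = 1; constraint 6: j - n = -1. The remaining constraints are straightforward to verify.

Satisfiable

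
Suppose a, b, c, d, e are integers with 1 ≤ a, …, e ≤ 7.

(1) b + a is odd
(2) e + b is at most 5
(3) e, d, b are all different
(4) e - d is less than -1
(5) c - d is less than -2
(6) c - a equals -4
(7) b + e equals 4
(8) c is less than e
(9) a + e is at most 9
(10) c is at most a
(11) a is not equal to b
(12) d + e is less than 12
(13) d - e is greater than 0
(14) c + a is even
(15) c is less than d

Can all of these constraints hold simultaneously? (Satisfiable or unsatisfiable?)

The assignment a = 6, b = 1, c = 2, d = 6, e = 3 works:
  constraint 2 holds since e + b = 4.
  constraint 4 holds since e - d = -3.
The rest check out directly.

Satisfiable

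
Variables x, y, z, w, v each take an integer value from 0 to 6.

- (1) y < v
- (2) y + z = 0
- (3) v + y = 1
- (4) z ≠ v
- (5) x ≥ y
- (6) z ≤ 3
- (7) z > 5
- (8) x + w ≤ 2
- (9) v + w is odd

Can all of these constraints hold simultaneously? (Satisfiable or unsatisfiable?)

From constraint 7: z ≥ 6. From constraint 6: z ≤ 3. But 3 < 6, so no value of z works.

Unsatisfiable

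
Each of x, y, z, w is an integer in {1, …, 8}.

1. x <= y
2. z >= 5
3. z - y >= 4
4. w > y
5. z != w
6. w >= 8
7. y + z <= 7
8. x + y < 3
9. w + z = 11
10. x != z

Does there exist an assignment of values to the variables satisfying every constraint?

Unsatisfiable

From constraint 6: w ≥ 8. From constraint 2: z ≥ 5. Hence w + z ≥ 13. But constraint 9 requires w + z = 11, and 11 < 13. Contradiction.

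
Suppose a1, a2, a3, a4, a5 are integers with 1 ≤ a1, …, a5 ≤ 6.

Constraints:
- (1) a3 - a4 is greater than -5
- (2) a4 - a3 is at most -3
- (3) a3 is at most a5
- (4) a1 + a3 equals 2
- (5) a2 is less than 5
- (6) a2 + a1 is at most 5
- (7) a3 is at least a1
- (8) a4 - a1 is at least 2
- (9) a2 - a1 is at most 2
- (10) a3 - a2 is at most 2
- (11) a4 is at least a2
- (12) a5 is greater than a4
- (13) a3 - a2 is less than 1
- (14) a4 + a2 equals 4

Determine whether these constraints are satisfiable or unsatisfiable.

Constraints 2, 8, 9, and 10 give a4 − a1 ≥ 2, a1 − a2 ≥ -2, a2 − a3 ≥ -2, a3 − a4 ≥ 3.
Adding all 4 inequalities: the left sides telescope to 0, and the right sides sum to 2 + (-2) + (-2) + 3 = 1. So 0 ≥ 1, which is false.

Unsatisfiable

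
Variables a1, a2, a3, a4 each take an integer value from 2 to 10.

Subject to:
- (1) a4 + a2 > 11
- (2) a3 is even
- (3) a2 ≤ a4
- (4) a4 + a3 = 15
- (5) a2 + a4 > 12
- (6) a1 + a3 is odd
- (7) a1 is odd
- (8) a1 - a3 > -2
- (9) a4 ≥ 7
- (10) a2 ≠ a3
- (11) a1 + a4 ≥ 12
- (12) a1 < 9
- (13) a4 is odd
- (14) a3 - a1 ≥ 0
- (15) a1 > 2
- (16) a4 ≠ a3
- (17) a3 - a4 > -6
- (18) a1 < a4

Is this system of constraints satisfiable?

One satisfying assignment is a1 = 5, a2 = 4, a3 = 6, a4 = 9.
For the less obvious constraints — constraint 1: a4 + a2 = 13; constraint 4: a4 + a3 = 15; constraint 5: a2 + a4 = 13 — and the others hold by inspection.

Satisfiable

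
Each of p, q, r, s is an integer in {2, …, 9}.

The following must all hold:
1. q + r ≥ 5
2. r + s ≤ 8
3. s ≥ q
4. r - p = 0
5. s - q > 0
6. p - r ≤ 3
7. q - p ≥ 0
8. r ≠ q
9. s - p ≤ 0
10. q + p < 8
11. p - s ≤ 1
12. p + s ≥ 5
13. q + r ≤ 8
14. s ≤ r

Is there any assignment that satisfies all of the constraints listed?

Constraints 5, 7, and 9 give s ≤ p, p ≤ q, q < s. Chaining: s ≤ p ≤ q < s, which forces s < s — impossible.

Unsatisfiable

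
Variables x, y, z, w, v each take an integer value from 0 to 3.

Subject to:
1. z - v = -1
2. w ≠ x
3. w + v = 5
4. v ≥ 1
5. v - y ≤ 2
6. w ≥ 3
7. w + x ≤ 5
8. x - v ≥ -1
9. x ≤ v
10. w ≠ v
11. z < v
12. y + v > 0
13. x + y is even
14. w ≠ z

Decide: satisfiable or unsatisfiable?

Satisfiable

The assignment x = 1, y = 1, z = 1, w = 3, v = 2 works:
  constraint 1 holds since z - v = -1.
  constraint 3 holds since w + v = 5.
  constraint 5 holds since v - y = 1.
The rest check out directly.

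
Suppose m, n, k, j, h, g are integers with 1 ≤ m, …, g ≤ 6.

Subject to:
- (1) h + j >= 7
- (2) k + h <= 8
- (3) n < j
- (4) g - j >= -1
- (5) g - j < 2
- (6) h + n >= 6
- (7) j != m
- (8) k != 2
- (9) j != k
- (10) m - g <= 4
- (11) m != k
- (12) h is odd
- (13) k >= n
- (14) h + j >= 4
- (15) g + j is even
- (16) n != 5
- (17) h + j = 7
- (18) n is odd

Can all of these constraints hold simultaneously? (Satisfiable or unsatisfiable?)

Take m = 5, n = 1, k = 3, j = 2, h = 5, g = 2. Then constraint 1: h + j = 7; constraint 2: k + h = 8, and every other listed constraint is also met.

Satisfiable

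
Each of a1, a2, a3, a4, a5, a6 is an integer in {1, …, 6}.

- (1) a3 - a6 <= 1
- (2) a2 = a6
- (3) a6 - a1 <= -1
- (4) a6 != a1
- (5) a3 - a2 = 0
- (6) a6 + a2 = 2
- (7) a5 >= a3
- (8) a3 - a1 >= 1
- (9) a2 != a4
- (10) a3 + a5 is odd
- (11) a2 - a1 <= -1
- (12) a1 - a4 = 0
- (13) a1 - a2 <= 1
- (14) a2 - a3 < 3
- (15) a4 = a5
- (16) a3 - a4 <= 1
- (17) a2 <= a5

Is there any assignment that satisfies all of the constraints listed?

Constraints 1, 3, and 8 give a1 − a6 ≥ 1, a6 − a3 ≥ -1, a3 − a1 ≥ 1.
Adding all 3 inequalities: the left sides telescope to 0, and the right sides sum to 1 + (-1) + 1 = 1. So 0 ≥ 1, which is false.

Unsatisfiable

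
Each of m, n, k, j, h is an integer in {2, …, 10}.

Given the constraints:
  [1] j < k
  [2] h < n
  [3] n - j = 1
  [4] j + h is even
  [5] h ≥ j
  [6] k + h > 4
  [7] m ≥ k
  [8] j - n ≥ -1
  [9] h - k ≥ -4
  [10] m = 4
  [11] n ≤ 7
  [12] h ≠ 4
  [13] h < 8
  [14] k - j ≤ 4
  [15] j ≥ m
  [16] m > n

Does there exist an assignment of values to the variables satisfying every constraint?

Constraints 2, 5, 15, and 16 give n < m, m ≤ j, j ≤ h, h < n. Chaining: n < m ≤ j ≤ h < n, which forces n < n — impossible.

Unsatisfiable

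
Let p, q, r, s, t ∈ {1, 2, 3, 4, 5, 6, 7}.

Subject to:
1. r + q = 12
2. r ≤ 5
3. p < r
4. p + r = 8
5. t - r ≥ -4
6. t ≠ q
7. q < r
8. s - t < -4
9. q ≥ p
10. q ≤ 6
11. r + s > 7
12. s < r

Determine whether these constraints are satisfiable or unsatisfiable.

Unsatisfiable

From constraint 2: r ≤ 5. From constraint 10: q ≤ 6. Hence r + q ≤ 11. But constraint 1 requires r + q = 12, and 12 > 11. Contradiction.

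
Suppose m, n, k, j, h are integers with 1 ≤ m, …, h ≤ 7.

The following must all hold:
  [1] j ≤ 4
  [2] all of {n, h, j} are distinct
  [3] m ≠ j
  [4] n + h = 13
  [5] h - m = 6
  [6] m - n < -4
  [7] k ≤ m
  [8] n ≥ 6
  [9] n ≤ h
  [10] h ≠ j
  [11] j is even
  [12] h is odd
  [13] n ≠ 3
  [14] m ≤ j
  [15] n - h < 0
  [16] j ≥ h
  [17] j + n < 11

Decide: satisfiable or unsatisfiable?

From constraints 8 and 9: h ≥ n and n ≥ 6, so h ≥ 6. From constraints 1 and 16: h ≤ j and j ≤ 4, so h ≤ 4. But 4 < 6, so no value of h works.

Unsatisfiable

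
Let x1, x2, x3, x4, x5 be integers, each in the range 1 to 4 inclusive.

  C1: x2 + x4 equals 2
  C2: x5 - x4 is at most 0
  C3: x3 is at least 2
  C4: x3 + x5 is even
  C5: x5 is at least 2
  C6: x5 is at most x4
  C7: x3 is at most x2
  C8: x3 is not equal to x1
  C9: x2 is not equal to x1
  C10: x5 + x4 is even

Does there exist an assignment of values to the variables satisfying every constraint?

From constraints 3 and 7: x2 ≥ x3 ≥ 2. From constraints 5 and 6: x4 ≥ x5 ≥ 2. Hence x2 + x4 ≥ 4. But constraint 1 requires x2 + x4 = 2, and 2 < 4. Contradiction.

Unsatisfiable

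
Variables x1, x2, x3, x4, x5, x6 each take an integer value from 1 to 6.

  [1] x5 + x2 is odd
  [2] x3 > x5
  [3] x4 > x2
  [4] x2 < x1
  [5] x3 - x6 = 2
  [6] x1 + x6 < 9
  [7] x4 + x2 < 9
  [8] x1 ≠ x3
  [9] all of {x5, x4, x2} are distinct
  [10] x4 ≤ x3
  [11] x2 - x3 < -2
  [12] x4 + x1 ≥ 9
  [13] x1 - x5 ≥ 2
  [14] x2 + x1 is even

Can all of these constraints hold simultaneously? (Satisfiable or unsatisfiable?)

Satisfiable

The assignment x1 = 4, x2 = 2, x3 = 6, x4 = 5, x5 = 1, x6 = 4 works:
  constraint 5 holds since x3 - x6 = 2.
  constraint 6 holds since x1 + x6 = 8.
The rest check out directly.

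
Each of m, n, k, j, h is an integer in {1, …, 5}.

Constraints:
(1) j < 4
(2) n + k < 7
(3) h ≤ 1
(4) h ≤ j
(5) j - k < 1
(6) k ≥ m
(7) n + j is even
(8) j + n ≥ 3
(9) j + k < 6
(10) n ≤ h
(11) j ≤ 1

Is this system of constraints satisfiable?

Unsatisfiable

From constraint 11: j ≤ 1. From constraints 3 and 10: n ≤ h ≤ 1. Hence j + n ≤ 2. But constraint 8 requires j + n ≥ 3, and 3 > 2. Contradiction.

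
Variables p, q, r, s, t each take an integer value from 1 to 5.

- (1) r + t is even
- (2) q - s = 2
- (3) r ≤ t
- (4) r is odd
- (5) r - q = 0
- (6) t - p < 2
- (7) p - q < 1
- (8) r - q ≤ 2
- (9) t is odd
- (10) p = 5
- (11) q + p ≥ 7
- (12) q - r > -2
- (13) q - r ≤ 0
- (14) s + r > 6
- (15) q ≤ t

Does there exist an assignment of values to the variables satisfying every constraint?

Satisfiable

Setting (p, q, r, s, t) = (5, 5, 5, 3, 5) satisfies everything: constraint 2: q - s = 2; constraint 5: r - q = 0; constraint 6: t - p = 0, and the others follow.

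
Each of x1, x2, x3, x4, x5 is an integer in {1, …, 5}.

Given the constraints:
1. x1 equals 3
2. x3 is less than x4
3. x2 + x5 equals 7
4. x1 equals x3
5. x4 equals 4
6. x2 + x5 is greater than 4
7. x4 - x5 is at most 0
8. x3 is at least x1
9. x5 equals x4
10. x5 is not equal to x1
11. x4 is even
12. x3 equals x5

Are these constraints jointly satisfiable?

Constraint 1 fixes x1 = 3 and constraint 5 fixes x4 = 4. Constraints 4, 9, and 12 give x1 = x3 = x5 = x4, so x1 = x4. But 3 ≠ 4 — contradiction.

Unsatisfiable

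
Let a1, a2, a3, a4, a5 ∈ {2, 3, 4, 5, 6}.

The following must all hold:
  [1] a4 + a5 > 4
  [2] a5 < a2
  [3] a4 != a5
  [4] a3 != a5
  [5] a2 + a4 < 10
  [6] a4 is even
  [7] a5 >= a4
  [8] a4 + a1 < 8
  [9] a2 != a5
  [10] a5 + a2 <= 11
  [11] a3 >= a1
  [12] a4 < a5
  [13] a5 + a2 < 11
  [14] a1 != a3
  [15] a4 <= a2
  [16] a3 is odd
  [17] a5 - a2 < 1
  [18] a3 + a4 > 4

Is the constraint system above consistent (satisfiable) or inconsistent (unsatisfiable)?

The assignment a1 = 4, a2 = 6, a3 = 5, a4 = 2, a5 = 4 works:
  constraint 1 holds since a4 + a5 = 6.
  constraint 5 holds since a2 + a4 = 8.
The rest check out directly.

Satisfiable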